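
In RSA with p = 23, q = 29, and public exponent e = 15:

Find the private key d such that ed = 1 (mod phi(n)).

Step 1: n = 23 * 29 = 667.
Step 2: phi(n) = 22 * 28 = 616.
Step 3: Find d such that 15 * d = 1 (mod 616).
Step 4: d = 15^(-1) mod 616 = 575.
Verification: 15 * 575 = 8625 = 14 * 616 + 1.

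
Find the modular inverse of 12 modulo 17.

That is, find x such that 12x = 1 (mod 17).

Step 1: We need x such that 12 * x = 1 (mod 17).
Step 2: Using the extended Euclidean algorithm or trial:
  12 * 10 = 120 = 7 * 17 + 1.
Step 3: Since 120 mod 17 = 1, the inverse is x = 10.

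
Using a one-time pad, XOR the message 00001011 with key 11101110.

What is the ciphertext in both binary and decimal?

Step 1: Write out the XOR operation bit by bit:
  Message: 00001011
  Key:     11101110
  XOR:     11100101
Step 2: Convert to decimal: 11100101 = 229.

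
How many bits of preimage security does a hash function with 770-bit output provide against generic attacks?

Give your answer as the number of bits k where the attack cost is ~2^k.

Step 1: The hash has a 770-bit output.
Step 2: Preimage resistance means: given a digest h(x), it should be infeasible to find any input that hashes to it.
With a 770-bit output there are 2^770 possible digests, so a generic brute-force preimage search costs about 2^770 evaluations.
Step 3: Security level = 770 bits.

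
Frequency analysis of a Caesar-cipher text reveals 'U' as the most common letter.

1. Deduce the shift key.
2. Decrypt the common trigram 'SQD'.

Step 1: In English, 'E' is the most frequent letter (12.7%).
Step 2: The most frequent ciphertext letter is 'U' (position 20).
Step 3: Shift = (20 - 4) mod 26 = 16.
Step 4: Decrypt 'SQD' by shifting back 16:
  S -> C
  Q -> A
  D -> N
Step 5: 'SQD' decrypts to 'CAN'.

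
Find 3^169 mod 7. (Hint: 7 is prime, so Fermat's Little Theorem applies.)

Step 1: Since 7 is prime, by Fermat's Little Theorem: 3^6 = 1 (mod 7).
Step 2: Reduce exponent: 169 mod 6 = 1.
Step 3: So 3^169 = 3^1 (mod 7).
Step 4: 3^1 mod 7 = 3.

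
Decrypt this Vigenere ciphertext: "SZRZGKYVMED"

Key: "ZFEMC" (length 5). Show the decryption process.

Step 1: Key 'ZFEMC' has length 5. Extended key: ZFEMCZFEMCZ
Step 2: Decrypt each position:
  S(18) - Z(25) = 19 = T
  Z(25) - F(5) = 20 = U
  R(17) - E(4) = 13 = N
  Z(25) - M(12) = 13 = N
  G(6) - C(2) = 4 = E
  K(10) - Z(25) = 11 = L
  Y(24) - F(5) = 19 = T
  V(21) - E(4) = 17 = R
  M(12) - M(12) = 0 = A
  E(4) - C(2) = 2 = C
  D(3) - Z(25) = 4 = E
Plaintext: TUNNELTRACE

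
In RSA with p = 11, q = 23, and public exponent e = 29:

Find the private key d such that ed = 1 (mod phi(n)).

Step 1: n = 11 * 23 = 253.
Step 2: phi(n) = 10 * 22 = 220.
Step 3: Find d such that 29 * d = 1 (mod 220).
Step 4: d = 29^(-1) mod 220 = 129.
Verification: 29 * 129 = 3741 = 17 * 220 + 1.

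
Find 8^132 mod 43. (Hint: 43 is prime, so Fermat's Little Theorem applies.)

Step 1: Since 43 is prime, by Fermat's Little Theorem: 8^42 = 1 (mod 43).
Step 2: Reduce exponent: 132 mod 42 = 6.
Step 3: So 8^132 = 8^6 (mod 43).
Step 4: 8^6 mod 43 = 16.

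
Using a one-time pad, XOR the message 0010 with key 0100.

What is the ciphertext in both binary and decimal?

Step 1: Write out the XOR operation bit by bit:
  Message: 0010
  Key:     0100
  XOR:     0110
Step 2: Convert to decimal: 0110 = 6.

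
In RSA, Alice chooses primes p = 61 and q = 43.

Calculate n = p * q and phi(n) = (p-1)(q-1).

Step 1: n = p * q = 61 * 43 = 2623.
Step 2: phi(n) = (p-1)(q-1) = 60 * 42 = 2520.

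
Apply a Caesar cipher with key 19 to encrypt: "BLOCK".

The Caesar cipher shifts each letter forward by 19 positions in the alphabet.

Step 1: For each letter, shift forward by 19 positions (mod 26).
  B (position 1) -> position (1+19) mod 26 = 20 -> U
  L (position 11) -> position (11+19) mod 26 = 4 -> E
  O (position 14) -> position (14+19) mod 26 = 7 -> H
  C (position 2) -> position (2+19) mod 26 = 21 -> V
  K (position 10) -> position (10+19) mod 26 = 3 -> D
Result: UEHVD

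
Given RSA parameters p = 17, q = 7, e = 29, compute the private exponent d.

Step 1: n = 17 * 7 = 119.
Step 2: phi(n) = 16 * 6 = 96.
Step 3: Find d such that 29 * d = 1 (mod 96).
Step 4: d = 29^(-1) mod 96 = 53.
Verification: 29 * 53 = 1537 = 16 * 96 + 1.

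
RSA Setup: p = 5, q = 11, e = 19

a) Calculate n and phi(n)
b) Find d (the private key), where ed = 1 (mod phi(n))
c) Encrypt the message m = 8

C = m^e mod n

Step 1: n = 5 * 11 = 55.
Step 2: phi(n) = (5-1)(11-1) = 4 * 10 = 40.
Step 3: Find d = 19^(-1) mod 40 = 19.
  Verify: 19 * 19 = 361 = 1 (mod 40).
Step 4: C = 8^19 mod 55 = 7.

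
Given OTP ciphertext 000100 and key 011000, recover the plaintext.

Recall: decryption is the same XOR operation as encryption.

Step 1: XOR ciphertext with key:
  Ciphertext: 000100
  Key:        011000
  XOR:        011100
Step 2: Plaintext = 011100 = 28 in decimal.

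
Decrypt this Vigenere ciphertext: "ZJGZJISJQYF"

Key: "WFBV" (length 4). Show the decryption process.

Step 1: Key 'WFBV' has length 4. Extended key: WFBVWFBVWFB
Step 2: Decrypt each position:
  Z(25) - W(22) = 3 = D
  J(9) - F(5) = 4 = E
  G(6) - B(1) = 5 = F
  Z(25) - V(21) = 4 = E
  J(9) - W(22) = 13 = N
  I(8) - F(5) = 3 = D
  S(18) - B(1) = 17 = R
  J(9) - V(21) = 14 = O
  Q(16) - W(22) = 20 = U
  Y(24) - F(5) = 19 = T
  F(5) - B(1) = 4 = E
Plaintext: DEFENDROUTE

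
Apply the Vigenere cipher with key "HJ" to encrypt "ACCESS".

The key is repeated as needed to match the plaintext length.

Step 1: Repeat key to match plaintext length:
  Plaintext: ACCESS
  Key:       HJHJHJ
Step 2: Encrypt each letter:
  A(0) + H(7) = (0+7) mod 26 = 7 = H
  C(2) + J(9) = (2+9) mod 26 = 11 = L
  C(2) + H(7) = (2+7) mod 26 = 9 = J
  E(4) + J(9) = (4+9) mod 26 = 13 = N
  S(18) + H(7) = (18+7) mod 26 = 25 = Z
  S(18) + J(9) = (18+9) mod 26 = 1 = B
Ciphertext: HLJNZB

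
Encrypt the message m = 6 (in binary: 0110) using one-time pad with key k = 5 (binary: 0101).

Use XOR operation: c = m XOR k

Step 1: Write out the XOR operation bit by bit:
  Message: 0110
  Key:     0101
  XOR:     0011
Step 2: Convert to decimal: 0011 = 3.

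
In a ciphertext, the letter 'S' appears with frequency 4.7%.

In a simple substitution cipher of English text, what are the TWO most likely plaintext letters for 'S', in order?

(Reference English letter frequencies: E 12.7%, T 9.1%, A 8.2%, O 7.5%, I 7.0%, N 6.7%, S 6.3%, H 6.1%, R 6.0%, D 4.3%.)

Step 1: Observed frequency of 'S' is 4.7%.
Step 2: Compute distances to each reference frequency and sort:
  D (4.3%): difference = 0.4% <-- BEST
  R (6.0%): difference = 1.3% <-- RUNNER-UP
  H (6.1%): difference = 1.4%
  S (6.3%): difference = 1.6%
  N (6.7%): difference = 2.0%
Step 3: Most likely is 'D' (4.3%, diff 0.4%); second most likely is 'R' (6.0%, diff 1.3%).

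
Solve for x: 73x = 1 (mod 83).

Step 1: We need x such that 73 * x = 1 (mod 83).
Step 2: Using the extended Euclidean algorithm or trial:
  73 * 58 = 4234 = 51 * 83 + 1.
Step 3: Since 4234 mod 83 = 1, the inverse is x = 58.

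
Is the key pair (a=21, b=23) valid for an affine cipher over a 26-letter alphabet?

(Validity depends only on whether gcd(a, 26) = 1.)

Step 1: Compute gcd(21, 26).
Step 2: gcd(21, 26) = 1.
Since gcd = 1, 21 is coprime with 26, so it is a valid key.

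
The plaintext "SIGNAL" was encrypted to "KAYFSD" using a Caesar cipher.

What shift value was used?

Step 1: Compare first letters: S (position 18) -> K (position 10).
Step 2: Shift = (10 - 18) mod 26 = 18.
The shift value is 18.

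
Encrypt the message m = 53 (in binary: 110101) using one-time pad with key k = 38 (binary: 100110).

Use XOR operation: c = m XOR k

Step 1: Write out the XOR operation bit by bit:
  Message: 110101
  Key:     100110
  XOR:     010011
Step 2: Convert to decimal: 010011 = 19.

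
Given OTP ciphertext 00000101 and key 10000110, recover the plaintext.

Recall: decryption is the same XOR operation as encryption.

Step 1: XOR ciphertext with key:
  Ciphertext: 00000101
  Key:        10000110
  XOR:        10000011
Step 2: Plaintext = 10000011 = 131 in decimal.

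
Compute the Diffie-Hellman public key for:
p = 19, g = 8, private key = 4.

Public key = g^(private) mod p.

Step 1: A = g^a mod p = 8^4 mod 19.
  8^1 mod 19 = 8
  8^2 mod 19 = (8 * 8) mod 19 = 7
  8^3 mod 19 = (7 * 8) mod 19 = 18
  8^4 mod 19 = (18 * 8) mod 19 = 11
Result: A = 11.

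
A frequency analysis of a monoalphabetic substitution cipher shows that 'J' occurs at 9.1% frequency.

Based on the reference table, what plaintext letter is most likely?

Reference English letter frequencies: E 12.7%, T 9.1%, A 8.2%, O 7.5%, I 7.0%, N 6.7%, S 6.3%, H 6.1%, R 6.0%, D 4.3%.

Step 1: The observed frequency is 9.1%.
Step 2: Compare with English frequencies:
  E: 12.7% (difference: 3.6%)
  T: 9.1% (difference: 0.0%) <-- closest
  A: 8.2% (difference: 0.9%)
  O: 7.5% (difference: 1.6%)
  I: 7.0% (difference: 2.1%)
  N: 6.7% (difference: 2.4%)
  S: 6.3% (difference: 2.8%)
  H: 6.1% (difference: 3.0%)
  R: 6.0% (difference: 3.1%)
  D: 4.3% (difference: 4.8%)
Step 3: 'J' most likely represents 'T' (frequency 9.1%).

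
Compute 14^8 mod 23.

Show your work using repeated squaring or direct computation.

Step 1: Compute 14^8 mod 23 step by step, reducing modulo 23 at each step.
  14^1 mod 23 = 14
  14^2 mod 23 = (14 * 14) mod 23 = 12
  14^3 mod 23 = (12 * 14) mod 23 = 7
  14^4 mod 23 = (7 * 14) mod 23 = 6
  14^5 mod 23 = (6 * 14) mod 23 = 15
  14^6 mod 23 = (15 * 14) mod 23 = 3
  14^7 mod 23 = (3 * 14) mod 23 = 19
  14^8 mod 23 = (19 * 14) mod 23 = 13
Step 2: Result = 13.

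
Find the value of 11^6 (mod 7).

Step 1: Compute 11^6 mod 7 step by step, reducing modulo 7 at each step.
  11^1 mod 7 = 4
  11^2 mod 7 = (4 * 11) mod 7 = 2
  11^3 mod 7 = (2 * 11) mod 7 = 1
  11^4 mod 7 = (1 * 11) mod 7 = 4
  11^5 mod 7 = (4 * 11) mod 7 = 2
  11^6 mod 7 = (2 * 11) mod 7 = 1
Step 2: Result = 1.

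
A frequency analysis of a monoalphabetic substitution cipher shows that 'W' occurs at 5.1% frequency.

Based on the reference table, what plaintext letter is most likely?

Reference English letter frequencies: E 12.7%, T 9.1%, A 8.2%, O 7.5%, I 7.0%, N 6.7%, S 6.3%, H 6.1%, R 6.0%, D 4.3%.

Step 1: The observed frequency is 5.1%.
Step 2: Compare with English frequencies:
  E: 12.7% (difference: 7.6%)
  T: 9.1% (difference: 4.0%)
  A: 8.2% (difference: 3.1%)
  O: 7.5% (difference: 2.4%)
  I: 7.0% (difference: 1.9%)
  N: 6.7% (difference: 1.6%)
  S: 6.3% (difference: 1.2%)
  H: 6.1% (difference: 1.0%)
  R: 6.0% (difference: 0.9%)
  D: 4.3% (difference: 0.8%) <-- closest
Step 3: 'W' most likely represents 'D' (frequency 4.3%).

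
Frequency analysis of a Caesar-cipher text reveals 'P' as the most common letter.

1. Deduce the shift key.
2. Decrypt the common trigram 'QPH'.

Step 1: In English, 'E' is the most frequent letter (12.7%).
Step 2: The most frequent ciphertext letter is 'P' (position 15).
Step 3: Shift = (15 - 4) mod 26 = 11.
Step 4: Decrypt 'QPH' by shifting back 11:
  Q -> F
  P -> E
  H -> W
Step 5: 'QPH' decrypts to 'FEW'.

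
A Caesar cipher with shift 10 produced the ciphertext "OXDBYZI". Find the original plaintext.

Step 1: Reverse the shift by subtracting 10 from each letter position.
  O (position 14) -> position (14-10) mod 26 = 4 -> E
  X (position 23) -> position (23-10) mod 26 = 13 -> N
  D (position 3) -> position (3-10) mod 26 = 19 -> T
  B (position 1) -> position (1-10) mod 26 = 17 -> R
  Y (position 24) -> position (24-10) mod 26 = 14 -> O
  Z (position 25) -> position (25-10) mod 26 = 15 -> P
  I (position 8) -> position (8-10) mod 26 = 24 -> Y
Decrypted message: ENTROPY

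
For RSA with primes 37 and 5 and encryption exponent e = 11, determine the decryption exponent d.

Step 1: n = 37 * 5 = 185.
Step 2: phi(n) = 36 * 4 = 144.
Step 3: Find d such that 11 * d = 1 (mod 144).
Step 4: d = 11^(-1) mod 144 = 131.
Verification: 11 * 131 = 1441 = 10 * 144 + 1.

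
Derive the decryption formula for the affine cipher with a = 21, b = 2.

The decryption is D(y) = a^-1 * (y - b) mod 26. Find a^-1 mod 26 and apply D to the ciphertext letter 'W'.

Step 1: Find a^-1, the modular inverse of 21 mod 26.
Step 2: We need 21 * a^-1 = 1 (mod 26).
Step 3: 21 * 5 = 105 = 4 * 26 + 1, so a^-1 = 5.
Step 4: D(y) = 5(y - 2) mod 26.
Step 5: Apply to 'W' (y = 22): D(22) = 5 * (22 - 2) mod 26 = 5 * 20 mod 26 = 22 -> 'W'.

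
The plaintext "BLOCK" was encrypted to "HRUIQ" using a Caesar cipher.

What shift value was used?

Step 1: Compare first letters: B (position 1) -> H (position 7).
Step 2: Shift = (7 - 1) mod 26 = 6.
The shift value is 6.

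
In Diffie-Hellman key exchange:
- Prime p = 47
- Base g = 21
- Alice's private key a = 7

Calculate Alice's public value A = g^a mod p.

Step 1: A = g^a mod p = 21^7 mod 47.
  21^1 mod 47 = 21
  21^2 mod 47 = (21 * 21) mod 47 = 18
  21^3 mod 47 = (18 * 21) mod 47 = 2
  21^4 mod 47 = (2 * 21) mod 47 = 42
  21^5 mod 47 = (42 * 21) mod 47 = 36
  21^6 mod 47 = (36 * 21) mod 47 = 4
  21^7 mod 47 = (4 * 21) mod 47 = 37
Result: A = 37.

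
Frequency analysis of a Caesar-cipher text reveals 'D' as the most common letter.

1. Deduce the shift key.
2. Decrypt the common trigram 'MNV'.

Step 1: In English, 'E' is the most frequent letter (12.7%).
Step 2: The most frequent ciphertext letter is 'D' (position 3).
Step 3: Shift = (3 - 4) mod 26 = 25.
Step 4: Decrypt 'MNV' by shifting back 25:
  M -> N
  N -> O
  V -> W
Step 5: 'MNV' decrypts to 'NOW'.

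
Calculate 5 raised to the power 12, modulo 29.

Step 1: Compute 5^12 mod 29 step by step, reducing modulo 29 at each step.
  5^1 mod 29 = 5
  5^2 mod 29 = (5 * 5) mod 29 = 25
  5^3 mod 29 = (25 * 5) mod 29 = 9
  5^4 mod 29 = (9 * 5) mod 29 = 16
  5^5 mod 29 = (16 * 5) mod 29 = 22
  5^6 mod 29 = (22 * 5) mod 29 = 23
  5^7 mod 29 = (23 * 5) mod 29 = 28
  5^8 mod 29 = (28 * 5) mod 29 = 24
  5^9 mod 29 = (24 * 5) mod 29 = 4
  5^10 mod 29 = (4 * 5) mod 29 = 20
  5^11 mod 29 = (20 * 5) mod 29 = 13
  5^12 mod 29 = (13 * 5) mod 29 = 7
Step 2: Result = 7.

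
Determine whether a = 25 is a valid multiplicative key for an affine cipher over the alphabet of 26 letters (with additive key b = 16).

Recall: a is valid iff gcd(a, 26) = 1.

Step 1: Compute gcd(25, 26).
Step 2: gcd(25, 26) = 1.
Since gcd = 1, 25 is coprime with 26, so it is a valid key.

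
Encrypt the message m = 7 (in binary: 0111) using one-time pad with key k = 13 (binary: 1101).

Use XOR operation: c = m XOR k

Step 1: Write out the XOR operation bit by bit:
  Message: 0111
  Key:     1101
  XOR:     1010
Step 2: Convert to decimal: 1010 = 10.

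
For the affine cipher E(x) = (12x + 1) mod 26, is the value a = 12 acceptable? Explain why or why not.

Step 1: Compute gcd(12, 26).
Step 2: gcd(12, 26) = 2.
Since gcd = 2 != 1, 12 shares a common factor with 26, so it cannot be used.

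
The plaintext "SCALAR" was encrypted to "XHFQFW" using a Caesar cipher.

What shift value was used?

Step 1: Compare first letters: S (position 18) -> X (position 23).
Step 2: Shift = (23 - 18) mod 26 = 5.
The shift value is 5.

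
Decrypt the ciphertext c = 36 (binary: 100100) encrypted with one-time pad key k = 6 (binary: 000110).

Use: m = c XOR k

Step 1: XOR ciphertext with key:
  Ciphertext: 100100
  Key:        000110
  XOR:        100010
Step 2: Plaintext = 100010 = 34 in decimal.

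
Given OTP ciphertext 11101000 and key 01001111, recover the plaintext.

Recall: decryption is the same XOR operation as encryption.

Step 1: XOR ciphertext with key:
  Ciphertext: 11101000
  Key:        01001111
  XOR:        10100111
Step 2: Plaintext = 10100111 = 167 in decimal.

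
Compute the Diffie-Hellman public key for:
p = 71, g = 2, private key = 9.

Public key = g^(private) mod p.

Step 1: A = g^a mod p = 2^9 mod 71.
  2^1 mod 71 = 2
  2^2 mod 71 = (2 * 2) mod 71 = 4
  2^3 mod 71 = (4 * 2) mod 71 = 8
  2^4 mod 71 = (8 * 2) mod 71 = 16
  2^5 mod 71 = (16 * 2) mod 71 = 32
  2^6 mod 71 = (32 * 2) mod 71 = 64
  2^7 mod 71 = (64 * 2) mod 71 = 57
  2^8 mod 71 = (57 * 2) mod 71 = 43
  2^9 mod 71 = (43 * 2) mod 71 = 15
Result: A = 15.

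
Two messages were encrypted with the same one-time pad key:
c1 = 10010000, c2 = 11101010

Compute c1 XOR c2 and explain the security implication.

Step 1: c1 XOR c2 = (m1 XOR k) XOR (m2 XOR k).
Step 2: By XOR associativity/commutativity: = m1 XOR m2 XOR k XOR k = m1 XOR m2.
Step 3: 10010000 XOR 11101010 = 01111010 = 122.
Step 4: The key cancels out! An attacker learns m1 XOR m2 = 122, revealing the relationship between plaintexts.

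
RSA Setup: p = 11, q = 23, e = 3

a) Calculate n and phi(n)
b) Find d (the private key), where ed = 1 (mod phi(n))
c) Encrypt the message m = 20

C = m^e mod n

Step 1: n = 11 * 23 = 253.
Step 2: phi(n) = (11-1)(23-1) = 10 * 22 = 220.
Step 3: Find d = 3^(-1) mod 220 = 147.
  Verify: 3 * 147 = 441 = 1 (mod 220).
Step 4: C = 20^3 mod 253 = 157.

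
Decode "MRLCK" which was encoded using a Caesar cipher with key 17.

Step 1: Reverse the shift by subtracting 17 from each letter position.
  M (position 12) -> position (12-17) mod 26 = 21 -> V
  R (position 17) -> position (17-17) mod 26 = 0 -> A
  L (position 11) -> position (11-17) mod 26 = 20 -> U
  C (position 2) -> position (2-17) mod 26 = 11 -> L
  K (position 10) -> position (10-17) mod 26 = 19 -> T
Decrypted message: VAULT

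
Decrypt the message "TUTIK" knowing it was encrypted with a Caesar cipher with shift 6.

Step 1: Reverse the shift by subtracting 6 from each letter position.
  T (position 19) -> position (19-6) mod 26 = 13 -> N
  U (position 20) -> position (20-6) mod 26 = 14 -> O
  T (position 19) -> position (19-6) mod 26 = 13 -> N
  I (position 8) -> position (8-6) mod 26 = 2 -> C
  K (position 10) -> position (10-6) mod 26 = 4 -> E
Decrypted message: NONCE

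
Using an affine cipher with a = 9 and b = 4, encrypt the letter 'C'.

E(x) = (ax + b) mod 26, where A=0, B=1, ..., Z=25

Step 1: Convert 'C' to number: x = 2.
Step 2: E(2) = (9 * 2 + 4) mod 26 = 22 mod 26 = 22.
Step 3: Convert 22 back to letter: W.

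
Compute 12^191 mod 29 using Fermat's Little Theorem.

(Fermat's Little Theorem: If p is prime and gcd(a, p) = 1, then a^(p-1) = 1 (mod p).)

Step 1: Since 29 is prime, by Fermat's Little Theorem: 12^28 = 1 (mod 29).
Step 2: Reduce exponent: 191 mod 28 = 23.
Step 3: So 12^191 = 12^23 (mod 29).
Step 4: 12^23 mod 29 = 17.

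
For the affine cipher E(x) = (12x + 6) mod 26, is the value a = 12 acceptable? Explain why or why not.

Step 1: Compute gcd(12, 26).
Step 2: gcd(12, 26) = 2.
Since gcd = 2 != 1, 12 shares a common factor with 26, so it cannot be used.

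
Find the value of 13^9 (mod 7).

Step 1: Compute 13^9 mod 7 step by step, reducing modulo 7 at each step.
  13^1 mod 7 = 6
  13^2 mod 7 = (6 * 13) mod 7 = 1
  13^3 mod 7 = (1 * 13) mod 7 = 6
  13^4 mod 7 = (6 * 13) mod 7 = 1
  13^5 mod 7 = (1 * 13) mod 7 = 6
  13^6 mod 7 = (6 * 13) mod 7 = 1
  13^7 mod 7 = (1 * 13) mod 7 = 6
  13^8 mod 7 = (6 * 13) mod 7 = 1
  13^9 mod 7 = (1 * 13) mod 7 = 6
Step 2: Result = 6.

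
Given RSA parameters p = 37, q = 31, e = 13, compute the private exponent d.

Step 1: n = 37 * 31 = 1147.
Step 2: phi(n) = 36 * 30 = 1080.
Step 3: Find d such that 13 * d = 1 (mod 1080).
Step 4: d = 13^(-1) mod 1080 = 997.
Verification: 13 * 997 = 12961 = 12 * 1080 + 1.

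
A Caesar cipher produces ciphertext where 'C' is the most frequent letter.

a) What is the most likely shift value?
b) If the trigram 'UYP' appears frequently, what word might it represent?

Step 1: In English, 'E' is the most frequent letter (12.7%).
Step 2: The most frequent ciphertext letter is 'C' (position 2).
Step 3: Shift = (2 - 4) mod 26 = 24.
Step 4: Decrypt 'UYP' by shifting back 24:
  U -> W
  Y -> A
  P -> R
Step 5: 'UYP' decrypts to 'WAR'.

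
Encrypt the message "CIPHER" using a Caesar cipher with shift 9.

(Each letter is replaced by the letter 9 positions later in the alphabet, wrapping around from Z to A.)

Step 1: For each letter, shift forward by 9 positions (mod 26).
  C (position 2) -> position (2+9) mod 26 = 11 -> L
  I (position 8) -> position (8+9) mod 26 = 17 -> R
  P (position 15) -> position (15+9) mod 26 = 24 -> Y
  H (position 7) -> position (7+9) mod 26 = 16 -> Q
  E (position 4) -> position (4+9) mod 26 = 13 -> N
  R (position 17) -> position (17+9) mod 26 = 0 -> A
Result: LRYQNA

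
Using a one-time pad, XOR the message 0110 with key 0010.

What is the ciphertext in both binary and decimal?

Step 1: Write out the XOR operation bit by bit:
  Message: 0110
  Key:     0010
  XOR:     0100
Step 2: Convert to decimal: 0100 = 4.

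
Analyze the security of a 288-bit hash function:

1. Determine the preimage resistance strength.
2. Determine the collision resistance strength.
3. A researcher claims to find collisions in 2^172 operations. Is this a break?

Step 1: Preimage resistance requires brute-force of 2^288 operations.
Step 2: Collision resistance (birthday bound) = 2^(288/2) = 2^144.
Step 3: The claimed attack costs 2^172 operations.
Step 4: Since 2^172 >= 2^144, the claimed attack is no faster than the generic birthday attack, so this does not break collision resistance.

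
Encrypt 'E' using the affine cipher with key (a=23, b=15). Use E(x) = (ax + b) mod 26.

Step 1: Convert 'E' to number: x = 4.
Step 2: E(4) = (23 * 4 + 15) mod 26 = 107 mod 26 = 3.
Step 3: Convert 3 back to letter: D.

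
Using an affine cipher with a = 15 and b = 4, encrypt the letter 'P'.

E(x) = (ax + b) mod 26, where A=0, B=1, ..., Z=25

Step 1: Convert 'P' to number: x = 15.
Step 2: E(15) = (15 * 15 + 4) mod 26 = 229 mod 26 = 21.
Step 3: Convert 21 back to letter: V.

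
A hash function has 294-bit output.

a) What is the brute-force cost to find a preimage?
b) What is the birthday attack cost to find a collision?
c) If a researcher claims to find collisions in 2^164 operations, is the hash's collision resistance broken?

Step 1: Preimage resistance requires brute-force of 2^294 operations.
Step 2: Collision resistance (birthday bound) = 2^(294/2) = 2^147.
Step 3: The claimed attack costs 2^164 operations.
Step 4: Since 2^164 >= 2^147, the claimed attack is no faster than the generic birthday attack, so this does not break collision resistance.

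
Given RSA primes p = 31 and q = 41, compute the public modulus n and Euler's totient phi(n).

Step 1: n = p * q = 31 * 41 = 1271.
Step 2: phi(n) = (p-1)(q-1) = 30 * 40 = 1200.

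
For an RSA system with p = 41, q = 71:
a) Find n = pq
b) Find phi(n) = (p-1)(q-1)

Step 1: n = p * q = 41 * 71 = 2911.
Step 2: phi(n) = (p-1)(q-1) = 40 * 70 = 2800.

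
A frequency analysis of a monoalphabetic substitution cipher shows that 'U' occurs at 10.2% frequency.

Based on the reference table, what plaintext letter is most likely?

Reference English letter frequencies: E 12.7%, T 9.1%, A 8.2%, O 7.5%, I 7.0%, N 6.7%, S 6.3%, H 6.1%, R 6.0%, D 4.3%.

Step 1: The observed frequency is 10.2%.
Step 2: Compare with English frequencies:
  E: 12.7% (difference: 2.5%)
  T: 9.1% (difference: 1.1%) <-- closest
  A: 8.2% (difference: 2.0%)
  O: 7.5% (difference: 2.7%)
  I: 7.0% (difference: 3.2%)
  N: 6.7% (difference: 3.5%)
  S: 6.3% (difference: 3.9%)
  H: 6.1% (difference: 4.1%)
  R: 6.0% (difference: 4.2%)
  D: 4.3% (difference: 5.9%)
Step 3: 'U' most likely represents 'T' (frequency 9.1%).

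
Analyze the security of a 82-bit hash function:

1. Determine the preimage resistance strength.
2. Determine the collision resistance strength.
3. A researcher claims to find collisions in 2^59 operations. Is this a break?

Step 1: Preimage resistance requires brute-force of 2^82 operations.
Step 2: Collision resistance (birthday bound) = 2^(82/2) = 2^41.
Step 3: The claimed attack costs 2^59 operations.
Step 4: Since 2^59 >= 2^41, the claimed attack is no faster than the generic birthday attack, so this does not break collision resistance.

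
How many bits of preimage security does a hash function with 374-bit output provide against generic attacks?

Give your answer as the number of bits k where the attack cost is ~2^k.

Step 1: The hash has a 374-bit output.
Step 2: Preimage resistance means: given a digest h(x), it should be infeasible to find any input that hashes to it.
With a 374-bit output there are 2^374 possible digests, so a generic brute-force preimage search costs about 2^374 evaluations.
Step 3: Security level = 374 bits.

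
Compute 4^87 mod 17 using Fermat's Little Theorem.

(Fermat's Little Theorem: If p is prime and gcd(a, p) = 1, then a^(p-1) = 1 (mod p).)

Step 1: Since 17 is prime, by Fermat's Little Theorem: 4^16 = 1 (mod 17).
Step 2: Reduce exponent: 87 mod 16 = 7.
Step 3: So 4^87 = 4^7 (mod 17).
Step 4: 4^7 mod 17 = 13.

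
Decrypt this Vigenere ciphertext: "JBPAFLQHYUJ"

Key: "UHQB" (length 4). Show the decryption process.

Step 1: Key 'UHQB' has length 4. Extended key: UHQBUHQBUHQ
Step 2: Decrypt each position:
  J(9) - U(20) = 15 = P
  B(1) - H(7) = 20 = U
  P(15) - Q(16) = 25 = Z
  A(0) - B(1) = 25 = Z
  F(5) - U(20) = 11 = L
  L(11) - H(7) = 4 = E
  Q(16) - Q(16) = 0 = A
  H(7) - B(1) = 6 = G
  Y(24) - U(20) = 4 = E
  U(20) - H(7) = 13 = N
  J(9) - Q(16) = 19 = T
Plaintext: PUZZLEAGENT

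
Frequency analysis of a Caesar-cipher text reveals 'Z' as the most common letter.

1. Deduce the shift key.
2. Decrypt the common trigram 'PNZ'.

Step 1: In English, 'E' is the most frequent letter (12.7%).
Step 2: The most frequent ciphertext letter is 'Z' (position 25).
Step 3: Shift = (25 - 4) mod 26 = 21.
Step 4: Decrypt 'PNZ' by shifting back 21:
  P -> U
  N -> S
  Z -> E
Step 5: 'PNZ' decrypts to 'USE'.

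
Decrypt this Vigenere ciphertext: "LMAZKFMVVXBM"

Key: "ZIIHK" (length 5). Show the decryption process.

Step 1: Key 'ZIIHK' has length 5. Extended key: ZIIHKZIIHKZI
Step 2: Decrypt each position:
  L(11) - Z(25) = 12 = M
  M(12) - I(8) = 4 = E
  A(0) - I(8) = 18 = S
  Z(25) - H(7) = 18 = S
  K(10) - K(10) = 0 = A
  F(5) - Z(25) = 6 = G
  M(12) - I(8) = 4 = E
  V(21) - I(8) = 13 = N
  V(21) - H(7) = 14 = O
  X(23) - K(10) = 13 = N
  B(1) - Z(25) = 2 = C
  M(12) - I(8) = 4 = E
Plaintext: MESSAGENONCE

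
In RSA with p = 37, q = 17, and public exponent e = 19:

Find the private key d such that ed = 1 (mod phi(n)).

Step 1: n = 37 * 17 = 629.
Step 2: phi(n) = 36 * 16 = 576.
Step 3: Find d such that 19 * d = 1 (mod 576).
Step 4: d = 19^(-1) mod 576 = 91.
Verification: 19 * 91 = 1729 = 3 * 576 + 1.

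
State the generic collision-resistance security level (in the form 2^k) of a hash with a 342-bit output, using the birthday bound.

Step 1: The birthday paradox gives collision probability ~50% after sqrt(2^n) = 2^(n/2) hashes.
Step 2: For 342-bit output: 2^(342/2) = 2^171.
Step 3: Approximately 2^171 hash computations needed.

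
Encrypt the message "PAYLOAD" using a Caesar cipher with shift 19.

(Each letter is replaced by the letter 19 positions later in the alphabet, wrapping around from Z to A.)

Step 1: For each letter, shift forward by 19 positions (mod 26).
  P (position 15) -> position (15+19) mod 26 = 8 -> I
  A (position 0) -> position (0+19) mod 26 = 19 -> T
  Y (position 24) -> position (24+19) mod 26 = 17 -> R
  L (position 11) -> position (11+19) mod 26 = 4 -> E
  O (position 14) -> position (14+19) mod 26 = 7 -> H
  A (position 0) -> position (0+19) mod 26 = 19 -> T
  D (position 3) -> position (3+19) mod 26 = 22 -> W
Result: ITREHTW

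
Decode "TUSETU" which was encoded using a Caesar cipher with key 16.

Step 1: Reverse the shift by subtracting 16 from each letter position.
  T (position 19) -> position (19-16) mod 26 = 3 -> D
  U (position 20) -> position (20-16) mod 26 = 4 -> E
  S (position 18) -> position (18-16) mod 26 = 2 -> C
  E (position 4) -> position (4-16) mod 26 = 14 -> O
  T (position 19) -> position (19-16) mod 26 = 3 -> D
  U (position 20) -> position (20-16) mod 26 = 4 -> E
Decrypted message: DECODE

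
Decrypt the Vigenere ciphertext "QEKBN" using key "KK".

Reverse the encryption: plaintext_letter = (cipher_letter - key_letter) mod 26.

Step 1: Extend key: KKKKK
Step 2: Decrypt each letter (c - k) mod 26:
  Q(16) - K(10) = (16-10) mod 26 = 6 = G
  E(4) - K(10) = (4-10) mod 26 = 20 = U
  K(10) - K(10) = (10-10) mod 26 = 0 = A
  B(1) - K(10) = (1-10) mod 26 = 17 = R
  N(13) - K(10) = (13-10) mod 26 = 3 = D
Plaintext: GUARD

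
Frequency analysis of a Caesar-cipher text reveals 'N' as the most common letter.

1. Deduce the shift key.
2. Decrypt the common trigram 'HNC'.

Step 1: In English, 'E' is the most frequent letter (12.7%).
Step 2: The most frequent ciphertext letter is 'N' (position 13).
Step 3: Shift = (13 - 4) mod 26 = 9.
Step 4: Decrypt 'HNC' by shifting back 9:
  H -> Y
  N -> E
  C -> T
Step 5: 'HNC' decrypts to 'YET'.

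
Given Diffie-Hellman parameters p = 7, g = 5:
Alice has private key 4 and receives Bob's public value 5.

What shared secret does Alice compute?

Step 1: s = B^a mod p = 5^4 mod 7.
  5^1 mod 7 = 5
  5^2 mod 7 = (5 * 5) mod 7 = 4
  5^3 mod 7 = (4 * 5) mod 7 = 6
  5^4 mod 7 = (6 * 5) mod 7 = 2
Result: shared secret = 2.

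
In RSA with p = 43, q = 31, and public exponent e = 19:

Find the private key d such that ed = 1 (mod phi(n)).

Step 1: n = 43 * 31 = 1333.
Step 2: phi(n) = 42 * 30 = 1260.
Step 3: Find d such that 19 * d = 1 (mod 1260).
Step 4: d = 19^(-1) mod 1260 = 199.
Verification: 19 * 199 = 3781 = 3 * 1260 + 1.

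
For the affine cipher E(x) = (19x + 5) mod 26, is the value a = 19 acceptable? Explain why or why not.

Step 1: Compute gcd(19, 26).
Step 2: gcd(19, 26) = 1.
Since gcd = 1, 19 is coprime with 26, so it is a valid key.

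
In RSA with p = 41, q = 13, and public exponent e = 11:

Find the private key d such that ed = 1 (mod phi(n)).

Step 1: n = 41 * 13 = 533.
Step 2: phi(n) = 40 * 12 = 480.
Step 3: Find d such that 11 * d = 1 (mod 480).
Step 4: d = 11^(-1) mod 480 = 131.
Verification: 11 * 131 = 1441 = 3 * 480 + 1.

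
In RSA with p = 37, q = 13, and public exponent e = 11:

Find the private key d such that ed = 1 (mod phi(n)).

Step 1: n = 37 * 13 = 481.
Step 2: phi(n) = 36 * 12 = 432.
Step 3: Find d such that 11 * d = 1 (mod 432).
Step 4: d = 11^(-1) mod 432 = 275.
Verification: 11 * 275 = 3025 = 7 * 432 + 1.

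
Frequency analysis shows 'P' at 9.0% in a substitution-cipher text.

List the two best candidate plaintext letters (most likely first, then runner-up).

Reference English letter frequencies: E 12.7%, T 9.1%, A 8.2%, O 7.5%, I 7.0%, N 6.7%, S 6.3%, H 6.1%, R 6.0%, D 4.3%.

Step 1: Observed frequency of 'P' is 9.0%.
Step 2: Compute distances to each reference frequency and sort:
  T (9.1%): difference = 0.1% <-- BEST
  A (8.2%): difference = 0.8% <-- RUNNER-UP
  O (7.5%): difference = 1.5%
  I (7.0%): difference = 2.0%
  N (6.7%): difference = 2.3%
Step 3: Most likely is 'T' (9.1%, diff 0.1%); second most likely is 'A' (8.2%, diff 0.8%).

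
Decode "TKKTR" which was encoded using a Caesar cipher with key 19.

Step 1: Reverse the shift by subtracting 19 from each letter position.
  T (position 19) -> position (19-19) mod 26 = 0 -> A
  K (position 10) -> position (10-19) mod 26 = 17 -> R
  K (position 10) -> position (10-19) mod 26 = 17 -> R
  T (position 19) -> position (19-19) mod 26 = 0 -> A
  R (position 17) -> position (17-19) mod 26 = 24 -> Y
Decrypted message: ARRAY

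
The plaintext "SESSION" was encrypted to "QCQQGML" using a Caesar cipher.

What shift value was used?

Step 1: Compare first letters: S (position 18) -> Q (position 16).
Step 2: Shift = (16 - 18) mod 26 = 24.
The shift value is 24.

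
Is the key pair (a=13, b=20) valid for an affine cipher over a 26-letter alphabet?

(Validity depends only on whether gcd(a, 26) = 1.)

Step 1: Compute gcd(13, 26).
Step 2: gcd(13, 26) = 13.
Since gcd = 13 != 1, 13 shares a common factor with 26, so it cannot be used.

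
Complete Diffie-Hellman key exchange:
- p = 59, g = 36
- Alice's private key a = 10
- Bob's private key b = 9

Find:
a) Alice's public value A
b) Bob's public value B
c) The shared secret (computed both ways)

Step 1: A = g^a mod p = 36^10 mod 59 = 27.
Step 2: B = g^b mod p = 36^9 mod 59 = 45.
Step 3: Alice computes s = B^a mod p = 45^10 mod 59 = 46.
Step 4: Bob computes s = A^b mod p = 27^9 mod 59 = 46.
Both sides agree: shared secret = 46.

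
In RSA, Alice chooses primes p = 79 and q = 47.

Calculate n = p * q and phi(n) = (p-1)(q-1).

Step 1: n = p * q = 79 * 47 = 3713.
Step 2: phi(n) = (p-1)(q-1) = 78 * 46 = 3588.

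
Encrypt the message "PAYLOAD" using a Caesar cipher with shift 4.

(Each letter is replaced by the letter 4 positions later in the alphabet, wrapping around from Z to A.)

Step 1: For each letter, shift forward by 4 positions (mod 26).
  P (position 15) -> position (15+4) mod 26 = 19 -> T
  A (position 0) -> position (0+4) mod 26 = 4 -> E
  Y (position 24) -> position (24+4) mod 26 = 2 -> C
  L (position 11) -> position (11+4) mod 26 = 15 -> P
  O (position 14) -> position (14+4) mod 26 = 18 -> S
  A (position 0) -> position (0+4) mod 26 = 4 -> E
  D (position 3) -> position (3+4) mod 26 = 7 -> H
Result: TECPSEH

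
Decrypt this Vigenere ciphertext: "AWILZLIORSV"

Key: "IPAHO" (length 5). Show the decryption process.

Step 1: Key 'IPAHO' has length 5. Extended key: IPAHOIPAHOI
Step 2: Decrypt each position:
  A(0) - I(8) = 18 = S
  W(22) - P(15) = 7 = H
  I(8) - A(0) = 8 = I
  L(11) - H(7) = 4 = E
  Z(25) - O(14) = 11 = L
  L(11) - I(8) = 3 = D
  I(8) - P(15) = 19 = T
  O(14) - A(0) = 14 = O
  R(17) - H(7) = 10 = K
  S(18) - O(14) = 4 = E
  V(21) - I(8) = 13 = N
Plaintext: SHIELDTOKEN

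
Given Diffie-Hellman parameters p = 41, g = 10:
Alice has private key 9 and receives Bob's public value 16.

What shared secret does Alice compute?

Step 1: s = B^a mod p = 16^9 mod 41.
  16^1 mod 41 = 16
  16^2 mod 41 = (16 * 16) mod 41 = 10
  16^3 mod 41 = (10 * 16) mod 41 = 37
  16^4 mod 41 = (37 * 16) mod 41 = 18
  16^5 mod 41 = (18 * 16) mod 41 = 1
  16^6 mod 41 = (1 * 16) mod 41 = 16
  16^7 mod 41 = (16 * 16) mod 41 = 10
  16^8 mod 41 = (10 * 16) mod 41 = 37
  16^9 mod 41 = (37 * 16) mod 41 = 18
Result: shared secret = 18.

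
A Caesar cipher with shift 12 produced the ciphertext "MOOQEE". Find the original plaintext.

Step 1: Reverse the shift by subtracting 12 from each letter position.
  M (position 12) -> position (12-12) mod 26 = 0 -> A
  O (position 14) -> position (14-12) mod 26 = 2 -> C
  O (position 14) -> position (14-12) mod 26 = 2 -> C
  Q (position 16) -> position (16-12) mod 26 = 4 -> E
  E (position 4) -> position (4-12) mod 26 = 18 -> S
  E (position 4) -> position (4-12) mod 26 = 18 -> S
Decrypted message: ACCESS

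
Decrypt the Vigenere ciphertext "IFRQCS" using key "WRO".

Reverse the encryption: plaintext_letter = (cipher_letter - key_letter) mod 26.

Step 1: Extend key: WROWRO
Step 2: Decrypt each letter (c - k) mod 26:
  I(8) - W(22) = (8-22) mod 26 = 12 = M
  F(5) - R(17) = (5-17) mod 26 = 14 = O
  R(17) - O(14) = (17-14) mod 26 = 3 = D
  Q(16) - W(22) = (16-22) mod 26 = 20 = U
  C(2) - R(17) = (2-17) mod 26 = 11 = L
  S(18) - O(14) = (18-14) mod 26 = 4 = E
Plaintext: MODULE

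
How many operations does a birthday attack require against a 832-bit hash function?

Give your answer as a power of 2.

Step 1: The birthday paradox gives collision probability ~50% after sqrt(2^n) = 2^(n/2) hashes.
Step 2: For 832-bit output: 2^(832/2) = 2^416.
Step 3: Approximately 2^416 hash computations needed.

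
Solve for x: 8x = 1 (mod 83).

Step 1: We need x such that 8 * x = 1 (mod 83).
Step 2: Using the extended Euclidean algorithm or trial:
  8 * 52 = 416 = 5 * 83 + 1.
Step 3: Since 416 mod 83 = 1, the inverse is x = 52.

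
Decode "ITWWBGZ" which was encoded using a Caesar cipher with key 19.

Step 1: Reverse the shift by subtracting 19 from each letter position.
  I (position 8) -> position (8-19) mod 26 = 15 -> P
  T (position 19) -> position (19-19) mod 26 = 0 -> A
  W (position 22) -> position (22-19) mod 26 = 3 -> D
  W (position 22) -> position (22-19) mod 26 = 3 -> D
  B (position 1) -> position (1-19) mod 26 = 8 -> I
  G (position 6) -> position (6-19) mod 26 = 13 -> N
  Z (position 25) -> position (25-19) mod 26 = 6 -> G
Decrypted message: PADDING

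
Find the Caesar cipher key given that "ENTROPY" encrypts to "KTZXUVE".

Step 1: Compare first letters: E (position 4) -> K (position 10).
Step 2: Shift = (10 - 4) mod 26 = 6.
The shift value is 6.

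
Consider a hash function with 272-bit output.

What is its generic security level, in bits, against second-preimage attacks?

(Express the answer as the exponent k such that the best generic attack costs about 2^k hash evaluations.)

Step 1: The hash has a 272-bit output.
Step 2: Second-preimage resistance means: given a specific input x, it should be infeasible to find a different y with h(y) = h(x).
With a 272-bit output, a generic search for a second preimage costs about 2^272 evaluations (each trial matches the fixed target with probability 2^-272).
Step 3: Security level = 272 bits.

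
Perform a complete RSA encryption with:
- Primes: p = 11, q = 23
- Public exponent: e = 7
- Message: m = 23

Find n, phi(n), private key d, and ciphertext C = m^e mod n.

Step 1: n = 11 * 23 = 253.
Step 2: phi(n) = (11-1)(23-1) = 10 * 22 = 220.
Step 3: Find d = 7^(-1) mod 220 = 63.
  Verify: 7 * 63 = 441 = 1 (mod 220).
Step 4: C = 23^7 mod 253 = 23.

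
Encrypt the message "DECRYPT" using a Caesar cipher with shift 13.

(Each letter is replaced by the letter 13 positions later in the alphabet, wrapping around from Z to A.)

Step 1: For each letter, shift forward by 13 positions (mod 26).
  D (position 3) -> position (3+13) mod 26 = 16 -> Q
  E (position 4) -> position (4+13) mod 26 = 17 -> R
  C (position 2) -> position (2+13) mod 26 = 15 -> P
  R (position 17) -> position (17+13) mod 26 = 4 -> E
  Y (position 24) -> position (24+13) mod 26 = 11 -> L
  P (position 15) -> position (15+13) mod 26 = 2 -> C
  T (position 19) -> position (19+13) mod 26 = 6 -> G
Result: QRPELCG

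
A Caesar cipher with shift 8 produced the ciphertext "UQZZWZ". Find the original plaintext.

Step 1: Reverse the shift by subtracting 8 from each letter position.
  U (position 20) -> position (20-8) mod 26 = 12 -> M
  Q (position 16) -> position (16-8) mod 26 = 8 -> I
  Z (position 25) -> position (25-8) mod 26 = 17 -> R
  Z (position 25) -> position (25-8) mod 26 = 17 -> R
  W (position 22) -> position (22-8) mod 26 = 14 -> O
  Z (position 25) -> position (25-8) mod 26 = 17 -> R
Decrypted message: MIRROR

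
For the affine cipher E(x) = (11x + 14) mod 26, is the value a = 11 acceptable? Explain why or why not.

Step 1: Compute gcd(11, 26).
Step 2: gcd(11, 26) = 1.
Since gcd = 1, 11 is coprime with 26, so it is a valid key.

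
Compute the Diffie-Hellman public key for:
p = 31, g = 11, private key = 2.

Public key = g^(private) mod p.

Step 1: A = g^a mod p = 11^2 mod 31.
  11^1 mod 31 = 11
  11^2 mod 31 = (11 * 11) mod 31 = 28
Result: A = 28.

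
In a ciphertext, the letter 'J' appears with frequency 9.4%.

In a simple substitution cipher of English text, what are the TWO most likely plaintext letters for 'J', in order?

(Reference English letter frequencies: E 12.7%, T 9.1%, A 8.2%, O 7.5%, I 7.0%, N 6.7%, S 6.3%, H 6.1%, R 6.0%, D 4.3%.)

Step 1: Observed frequency of 'J' is 9.4%.
Step 2: Compute distances to each reference frequency and sort:
  T (9.1%): difference = 0.3% <-- BEST
  A (8.2%): difference = 1.2% <-- RUNNER-UP
  O (7.5%): difference = 1.9%
  I (7.0%): difference = 2.4%
  N (6.7%): difference = 2.7%
Step 3: Most likely is 'T' (9.1%, diff 0.3%); second most likely is 'A' (8.2%, diff 1.2%).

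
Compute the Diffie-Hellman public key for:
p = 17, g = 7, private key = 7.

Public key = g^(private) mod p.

Step 1: A = g^a mod p = 7^7 mod 17.
  7^1 mod 17 = 7
  7^2 mod 17 = (7 * 7) mod 17 = 15
  7^3 mod 17 = (15 * 7) mod 17 = 3
  7^4 mod 17 = (3 * 7) mod 17 = 4
  7^5 mod 17 = (4 * 7) mod 17 = 11
  7^6 mod 17 = (11 * 7) mod 17 = 9
  7^7 mod 17 = (9 * 7) mod 17 = 12
Result: A = 12.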